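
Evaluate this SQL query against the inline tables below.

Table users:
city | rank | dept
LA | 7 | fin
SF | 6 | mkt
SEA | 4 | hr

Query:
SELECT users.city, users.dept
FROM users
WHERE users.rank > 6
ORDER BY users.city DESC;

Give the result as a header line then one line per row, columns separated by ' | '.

After WHERE (1 rows):
users.city | users.rank | users.dept
LA | 7 | fin
After SELECT (1 rows):
users.city | users.dept
LA | fin
After ORDER BY (1 rows):
users.city | users.dept
LA | fin

== RESULT ==
users.city | users.dept
LA | fin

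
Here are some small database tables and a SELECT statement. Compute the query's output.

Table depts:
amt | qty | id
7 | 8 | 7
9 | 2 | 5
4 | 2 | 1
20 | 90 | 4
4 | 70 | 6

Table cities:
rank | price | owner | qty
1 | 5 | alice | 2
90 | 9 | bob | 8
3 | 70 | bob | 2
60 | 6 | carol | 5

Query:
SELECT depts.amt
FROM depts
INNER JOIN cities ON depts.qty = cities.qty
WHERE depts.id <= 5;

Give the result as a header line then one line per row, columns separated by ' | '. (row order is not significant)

After JOIN cities (5 rows):
depts.amt | depts.qty | depts.id | cities.rank | cities.price | cities.owner | cities.qty
7 | 8 | 7 | 90 | 9 | bob | 8
9 | 2 | 5 | 1 | 5 | alice | 2
9 | 2 | 5 | 3 | 70 | bob | 2
4 | 2 | 1 | 1 | 5 | alice | 2
4 | 2 | 1 | 3 | 70 | bob | 2
After WHERE (4 rows):
depts.amt | depts.qty | depts.id | cities.rank | cities.price | cities.owner | cities.qty
9 | 2 | 5 | 1 | 5 | alice | 2
9 | 2 | 5 | 3 | 70 | bob | 2
4 | 2 | 1 | 1 | 5 | alice | 2
4 | 2 | 1 | 3 | 70 | bob | 2
After SELECT (4 rows):
depts.amt
9
9
4
4

== RESULT ==
depts.amt
9
9
4
4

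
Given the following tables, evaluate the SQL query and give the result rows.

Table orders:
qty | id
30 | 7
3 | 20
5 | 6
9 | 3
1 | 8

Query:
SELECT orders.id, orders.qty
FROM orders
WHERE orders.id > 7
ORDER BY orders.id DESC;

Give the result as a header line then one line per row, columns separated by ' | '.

== RESULT ==
orders.id | orders.qty
20 | 3
8 | 1

Derivation:
After WHERE (2 rows):
orders.qty | orders.id
3 | 20
1 | 8
After SELECT (2 rows):
orders.id | orders.qty
20 | 3
8 | 1
After ORDER BY (2 rows):
orders.id | orders.qty
20 | 3
8 | 1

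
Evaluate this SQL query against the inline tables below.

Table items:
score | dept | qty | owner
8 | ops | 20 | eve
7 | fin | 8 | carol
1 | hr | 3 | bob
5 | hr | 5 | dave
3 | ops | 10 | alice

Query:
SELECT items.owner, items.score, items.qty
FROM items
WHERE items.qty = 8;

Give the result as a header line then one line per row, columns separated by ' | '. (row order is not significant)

After WHERE (1 rows):
items.score | items.dept | items.qty | items.owner
7 | fin | 8 | carol
After SELECT (1 rows):
items.owner | items.score | items.qty
carol | 7 | 8

== RESULT ==
items.owner | items.score | items.qty
carol | 7 | 8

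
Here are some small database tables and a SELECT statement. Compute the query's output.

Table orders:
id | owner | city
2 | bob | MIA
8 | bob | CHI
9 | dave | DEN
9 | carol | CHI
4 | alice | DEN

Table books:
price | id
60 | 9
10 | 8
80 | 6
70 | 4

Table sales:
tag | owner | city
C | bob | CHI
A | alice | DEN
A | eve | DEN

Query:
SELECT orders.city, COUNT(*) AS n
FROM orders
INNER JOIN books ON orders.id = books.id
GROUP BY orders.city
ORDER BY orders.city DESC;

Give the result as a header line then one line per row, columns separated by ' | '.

After JOIN books (4 rows):
orders.id | orders.owner | orders.city | books.price | books.id
8 | bob | CHI | 10 | 8
9 | dave | DEN | 60 | 9
9 | carol | CHI | 60 | 9
4 | alice | DEN | 70 | 4
After GROUP BY (2 rows):
orders.city | n
CHI | 2
DEN | 2
After ORDER BY (2 rows):
orders.city | n
DEN | 2
CHI | 2

== RESULT ==
orders.city | n
DEN | 2
CHI | 2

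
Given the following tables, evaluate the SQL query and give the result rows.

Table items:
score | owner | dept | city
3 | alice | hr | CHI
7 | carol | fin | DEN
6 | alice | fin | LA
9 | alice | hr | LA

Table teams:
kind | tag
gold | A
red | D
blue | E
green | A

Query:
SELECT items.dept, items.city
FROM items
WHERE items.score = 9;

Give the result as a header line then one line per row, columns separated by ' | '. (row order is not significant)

== RESULT ==
items.dept | items.city
hr | LA

Derivation:
After WHERE (1 rows):
items.score | items.owner | items.dept | items.city
9 | alice | hr | LA
After SELECT (1 rows):
items.dept | items.city
hr | LA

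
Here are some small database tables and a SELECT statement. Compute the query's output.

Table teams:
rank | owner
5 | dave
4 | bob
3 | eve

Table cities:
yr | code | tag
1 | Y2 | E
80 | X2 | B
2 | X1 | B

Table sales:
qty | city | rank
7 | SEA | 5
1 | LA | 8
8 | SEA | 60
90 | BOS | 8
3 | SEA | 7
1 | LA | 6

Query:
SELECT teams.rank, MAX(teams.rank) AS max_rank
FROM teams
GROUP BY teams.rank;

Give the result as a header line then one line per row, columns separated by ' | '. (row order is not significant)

== RESULT ==
teams.rank | max_rank
5 | 5
4 | 4
3 | 3

Derivation:
After GROUP BY (3 rows):
teams.rank | max_rank
5 | 5
4 | 4
3 | 3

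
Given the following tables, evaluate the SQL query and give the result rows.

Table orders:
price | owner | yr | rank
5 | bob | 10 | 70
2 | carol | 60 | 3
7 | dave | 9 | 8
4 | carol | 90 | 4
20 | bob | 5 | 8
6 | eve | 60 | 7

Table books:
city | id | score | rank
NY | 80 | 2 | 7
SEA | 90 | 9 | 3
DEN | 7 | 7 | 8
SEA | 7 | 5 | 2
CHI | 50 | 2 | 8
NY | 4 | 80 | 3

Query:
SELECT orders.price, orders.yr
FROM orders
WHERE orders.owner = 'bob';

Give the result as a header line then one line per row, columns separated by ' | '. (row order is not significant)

After WHERE (2 rows):
orders.price | orders.owner | orders.yr | orders.rank
5 | bob | 10 | 70
20 | bob | 5 | 8
After SELECT (2 rows):
orders.price | orders.yr
5 | 10
20 | 5

== RESULT ==
orders.price | orders.yr
5 | 10
20 | 5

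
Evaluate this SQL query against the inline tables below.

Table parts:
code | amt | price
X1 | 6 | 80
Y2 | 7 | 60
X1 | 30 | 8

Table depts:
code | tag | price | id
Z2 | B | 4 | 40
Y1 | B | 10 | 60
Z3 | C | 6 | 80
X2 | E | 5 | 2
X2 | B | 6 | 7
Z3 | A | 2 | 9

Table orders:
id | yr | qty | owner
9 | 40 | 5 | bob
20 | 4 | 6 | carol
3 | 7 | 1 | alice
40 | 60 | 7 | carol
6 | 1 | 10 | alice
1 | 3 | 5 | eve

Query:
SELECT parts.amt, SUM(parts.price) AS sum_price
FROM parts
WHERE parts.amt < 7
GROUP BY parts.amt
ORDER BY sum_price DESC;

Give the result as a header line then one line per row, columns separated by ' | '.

== RESULT ==
parts.amt | sum_price
6 | 80

Derivation:
After WHERE (1 rows):
parts.code | parts.amt | parts.price
X1 | 6 | 80
After GROUP BY (1 rows):
parts.amt | sum_price
6 | 80
After ORDER BY (1 rows):
parts.amt | sum_price
6 | 80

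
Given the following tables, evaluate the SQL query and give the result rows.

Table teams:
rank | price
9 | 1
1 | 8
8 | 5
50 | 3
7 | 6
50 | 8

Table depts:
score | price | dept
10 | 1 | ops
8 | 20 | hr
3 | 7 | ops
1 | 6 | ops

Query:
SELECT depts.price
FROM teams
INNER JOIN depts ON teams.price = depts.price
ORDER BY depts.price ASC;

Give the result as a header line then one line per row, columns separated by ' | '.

After JOIN depts (2 rows):
teams.rank | teams.price | depts.score | depts.price | depts.dept
9 | 1 | 10 | 1 | ops
7 | 6 | 1 | 6 | ops
After SELECT (2 rows):
depts.price
1
6
After ORDER BY (2 rows):
depts.price
1
6

== RESULT ==
depts.price
1
6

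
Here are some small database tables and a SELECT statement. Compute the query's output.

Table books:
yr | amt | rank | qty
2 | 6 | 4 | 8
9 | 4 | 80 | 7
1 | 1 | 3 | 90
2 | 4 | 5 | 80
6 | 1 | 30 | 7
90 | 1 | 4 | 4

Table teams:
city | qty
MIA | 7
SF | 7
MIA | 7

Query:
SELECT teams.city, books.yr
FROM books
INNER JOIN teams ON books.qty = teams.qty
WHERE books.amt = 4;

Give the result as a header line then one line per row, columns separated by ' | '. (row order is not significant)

After JOIN teams (6 rows):
books.yr | books.amt | books.rank | books.qty | teams.city | teams.qty
9 | 4 | 80 | 7 | MIA | 7
9 | 4 | 80 | 7 | SF | 7
9 | 4 | 80 | 7 | MIA | 7
6 | 1 | 30 | 7 | MIA | 7
6 | 1 | 30 | 7 | SF | 7
6 | 1 | 30 | 7 | MIA | 7
After WHERE (3 rows):
books.yr | books.amt | books.rank | books.qty | teams.city | teams.qty
9 | 4 | 80 | 7 | MIA | 7
9 | 4 | 80 | 7 | SF | 7
9 | 4 | 80 | 7 | MIA | 7
After SELECT (3 rows):
teams.city | books.yr
MIA | 9
SF | 9
MIA | 9

== RESULT ==
teams.city | books.yr
MIA | 9
SF | 9
MIA | 9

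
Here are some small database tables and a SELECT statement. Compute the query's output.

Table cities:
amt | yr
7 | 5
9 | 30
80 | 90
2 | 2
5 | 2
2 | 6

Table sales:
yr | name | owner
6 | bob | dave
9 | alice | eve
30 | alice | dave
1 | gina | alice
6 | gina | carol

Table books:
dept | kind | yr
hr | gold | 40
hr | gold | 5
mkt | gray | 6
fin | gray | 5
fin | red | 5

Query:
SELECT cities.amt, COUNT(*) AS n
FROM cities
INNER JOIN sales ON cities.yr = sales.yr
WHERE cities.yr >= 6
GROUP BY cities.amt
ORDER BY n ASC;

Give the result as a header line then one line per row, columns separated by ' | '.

After JOIN sales (3 rows):
cities.amt | cities.yr | sales.yr | sales.name | sales.owner
9 | 30 | 30 | alice | dave
2 | 6 | 6 | bob | dave
2 | 6 | 6 | gina | carol
After WHERE (3 rows):
cities.amt | cities.yr | sales.yr | sales.name | sales.owner
9 | 30 | 30 | alice | dave
2 | 6 | 6 | bob | dave
2 | 6 | 6 | gina | carol
After GROUP BY (2 rows):
cities.amt | n
9 | 1
2 | 2
After ORDER BY (2 rows):
cities.amt | n
9 | 1
2 | 2

== RESULT ==
cities.amt | n
9 | 1
2 | 2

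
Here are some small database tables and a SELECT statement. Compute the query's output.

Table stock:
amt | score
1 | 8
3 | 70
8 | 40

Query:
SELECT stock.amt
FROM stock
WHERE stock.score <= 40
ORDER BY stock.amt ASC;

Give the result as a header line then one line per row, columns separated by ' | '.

== RESULT ==
stock.amt
1
8

Derivation:
After WHERE (2 rows):
stock.amt | stock.score
1 | 8
8 | 40
After SELECT (2 rows):
stock.amt
1
8
After ORDER BY (2 rows):
stock.amt
1
8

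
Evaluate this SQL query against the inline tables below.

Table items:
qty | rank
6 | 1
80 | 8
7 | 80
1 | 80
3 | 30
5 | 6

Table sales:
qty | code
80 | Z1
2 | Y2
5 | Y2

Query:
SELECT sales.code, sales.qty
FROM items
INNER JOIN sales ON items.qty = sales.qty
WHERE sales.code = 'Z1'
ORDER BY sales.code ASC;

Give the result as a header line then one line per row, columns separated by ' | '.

After JOIN sales (2 rows):
items.qty | items.rank | sales.qty | sales.code
80 | 8 | 80 | Z1
5 | 6 | 5 | Y2
After WHERE (1 rows):
items.qty | items.rank | sales.qty | sales.code
80 | 8 | 80 | Z1
After SELECT (1 rows):
sales.code | sales.qty
Z1 | 80
After ORDER BY (1 rows):
sales.code | sales.qty
Z1 | 80

== RESULT ==
sales.code | sales.qty
Z1 | 80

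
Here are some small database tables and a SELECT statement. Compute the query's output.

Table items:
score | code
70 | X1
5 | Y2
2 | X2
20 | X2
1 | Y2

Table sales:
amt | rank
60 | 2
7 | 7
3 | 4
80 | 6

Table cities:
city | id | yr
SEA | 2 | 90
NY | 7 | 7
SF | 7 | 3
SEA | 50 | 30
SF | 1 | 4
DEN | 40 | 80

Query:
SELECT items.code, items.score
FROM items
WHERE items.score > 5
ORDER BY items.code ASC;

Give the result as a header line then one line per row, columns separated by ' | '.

== RESULT ==
items.code | items.score
X1 | 70
X2 | 20

Derivation:
After WHERE (2 rows):
items.score | items.code
70 | X1
20 | X2
After SELECT (2 rows):
items.code | items.score
X1 | 70
X2 | 20
After ORDER BY (2 rows):
items.code | items.score
X1 | 70
X2 | 20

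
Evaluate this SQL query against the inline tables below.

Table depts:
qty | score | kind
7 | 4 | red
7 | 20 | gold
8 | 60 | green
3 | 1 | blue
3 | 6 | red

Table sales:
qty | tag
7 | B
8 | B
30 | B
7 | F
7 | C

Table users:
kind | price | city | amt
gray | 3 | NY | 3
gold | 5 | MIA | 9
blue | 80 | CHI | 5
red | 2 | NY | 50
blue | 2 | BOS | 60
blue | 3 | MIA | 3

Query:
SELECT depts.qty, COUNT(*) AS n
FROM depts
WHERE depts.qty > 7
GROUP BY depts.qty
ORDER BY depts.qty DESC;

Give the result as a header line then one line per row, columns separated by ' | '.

After WHERE (1 rows):
depts.qty | depts.score | depts.kind
8 | 60 | green
After GROUP BY (1 rows):
depts.qty | n
8 | 1
After ORDER BY (1 rows):
depts.qty | n
8 | 1

== RESULT ==
depts.qty | n
8 | 1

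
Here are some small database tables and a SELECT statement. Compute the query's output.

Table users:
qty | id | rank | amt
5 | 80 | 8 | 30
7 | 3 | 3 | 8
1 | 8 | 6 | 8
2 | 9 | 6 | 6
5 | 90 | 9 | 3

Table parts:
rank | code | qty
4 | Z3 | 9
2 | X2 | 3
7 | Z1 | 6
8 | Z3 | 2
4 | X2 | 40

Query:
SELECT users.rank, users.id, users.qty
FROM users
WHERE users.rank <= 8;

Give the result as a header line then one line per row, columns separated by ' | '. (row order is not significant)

== RESULT ==
users.rank | users.id | users.qty
8 | 80 | 5
3 | 3 | 7
6 | 8 | 1
6 | 9 | 2

Derivation:
After WHERE (4 rows):
users.qty | users.id | users.rank | users.amt
5 | 80 | 8 | 30
7 | 3 | 3 | 8
1 | 8 | 6 | 8
2 | 9 | 6 | 6
After SELECT (4 rows):
users.rank | users.id | users.qty
8 | 80 | 5
3 | 3 | 7
6 | 8 | 1
6 | 9 | 2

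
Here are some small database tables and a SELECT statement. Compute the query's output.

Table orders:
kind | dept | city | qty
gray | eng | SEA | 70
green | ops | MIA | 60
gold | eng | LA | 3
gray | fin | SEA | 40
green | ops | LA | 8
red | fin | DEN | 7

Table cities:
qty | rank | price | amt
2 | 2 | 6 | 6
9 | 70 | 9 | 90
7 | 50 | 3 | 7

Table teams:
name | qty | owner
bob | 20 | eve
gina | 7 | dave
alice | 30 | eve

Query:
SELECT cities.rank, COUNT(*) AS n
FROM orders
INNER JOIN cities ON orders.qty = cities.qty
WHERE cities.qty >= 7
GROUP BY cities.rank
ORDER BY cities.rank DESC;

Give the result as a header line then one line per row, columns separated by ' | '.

== RESULT ==
cities.rank | n
50 | 1

Derivation:
After JOIN cities (1 rows):
orders.kind | orders.dept | orders.city | orders.qty | cities.qty | cities.rank | cities.price | cities.amt
red | fin | DEN | 7 | 7 | 50 | 3 | 7
After WHERE (1 rows):
orders.kind | orders.dept | orders.city | orders.qty | cities.qty | cities.rank | cities.price | cities.amt
red | fin | DEN | 7 | 7 | 50 | 3 | 7
After GROUP BY (1 rows):
cities.rank | n
50 | 1
After ORDER BY (1 rows):
cities.rank | n
50 | 1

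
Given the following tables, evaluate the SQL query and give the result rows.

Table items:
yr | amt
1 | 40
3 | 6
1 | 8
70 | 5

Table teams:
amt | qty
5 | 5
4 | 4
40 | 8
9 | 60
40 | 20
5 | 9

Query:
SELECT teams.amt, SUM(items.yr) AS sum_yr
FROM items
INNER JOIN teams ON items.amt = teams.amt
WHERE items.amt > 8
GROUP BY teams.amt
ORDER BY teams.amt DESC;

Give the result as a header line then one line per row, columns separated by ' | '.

After JOIN teams (4 rows):
items.yr | items.amt | teams.amt | teams.qty
1 | 40 | 40 | 8
1 | 40 | 40 | 20
70 | 5 | 5 | 5
70 | 5 | 5 | 9
After WHERE (2 rows):
items.yr | items.amt | teams.amt | teams.qty
1 | 40 | 40 | 8
1 | 40 | 40 | 20
After GROUP BY (1 rows):
teams.amt | sum_yr
40 | 2
After ORDER BY (1 rows):
teams.amt | sum_yr
40 | 2

== RESULT ==
teams.amt | sum_yr
40 | 2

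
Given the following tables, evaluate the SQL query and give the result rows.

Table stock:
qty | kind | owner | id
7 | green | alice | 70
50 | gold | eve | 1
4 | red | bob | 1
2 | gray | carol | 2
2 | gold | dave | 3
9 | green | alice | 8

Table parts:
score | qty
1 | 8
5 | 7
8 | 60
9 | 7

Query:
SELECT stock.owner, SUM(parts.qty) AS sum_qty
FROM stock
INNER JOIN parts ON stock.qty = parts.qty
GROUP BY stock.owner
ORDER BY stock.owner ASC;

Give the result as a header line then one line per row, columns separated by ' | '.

After JOIN parts (2 rows):
stock.qty | stock.kind | stock.owner | stock.id | parts.score | parts.qty
7 | green | alice | 70 | 5 | 7
7 | green | alice | 70 | 9 | 7
After GROUP BY (1 rows):
stock.owner | sum_qty
alice | 14
After ORDER BY (1 rows):
stock.owner | sum_qty
alice | 14

== RESULT ==
stock.owner | sum_qty
alice | 14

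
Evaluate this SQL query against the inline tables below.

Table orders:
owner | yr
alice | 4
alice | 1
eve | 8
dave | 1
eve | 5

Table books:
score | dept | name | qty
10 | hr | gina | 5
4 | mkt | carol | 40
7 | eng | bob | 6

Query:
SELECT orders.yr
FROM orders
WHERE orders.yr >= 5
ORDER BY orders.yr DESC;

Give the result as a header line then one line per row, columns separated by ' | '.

== RESULT ==
orders.yr
8
5

Derivation:
After WHERE (2 rows):
orders.owner | orders.yr
eve | 8
eve | 5
After SELECT (2 rows):
orders.yr
8
5
After ORDER BY (2 rows):
orders.yr
8
5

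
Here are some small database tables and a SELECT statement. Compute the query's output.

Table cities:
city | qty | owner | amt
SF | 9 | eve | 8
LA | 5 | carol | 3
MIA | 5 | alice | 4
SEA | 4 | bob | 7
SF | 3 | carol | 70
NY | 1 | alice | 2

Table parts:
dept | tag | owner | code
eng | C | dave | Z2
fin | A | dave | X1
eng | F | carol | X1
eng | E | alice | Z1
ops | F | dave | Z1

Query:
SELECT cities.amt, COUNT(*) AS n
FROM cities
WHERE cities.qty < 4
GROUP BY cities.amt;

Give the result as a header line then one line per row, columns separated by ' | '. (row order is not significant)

== RESULT ==
cities.amt | n
70 | 1
2 | 1

Derivation:
After WHERE (2 rows):
cities.city | cities.qty | cities.owner | cities.amt
SF | 3 | carol | 70
NY | 1 | alice | 2
After GROUP BY (2 rows):
cities.amt | n
70 | 1
2 | 1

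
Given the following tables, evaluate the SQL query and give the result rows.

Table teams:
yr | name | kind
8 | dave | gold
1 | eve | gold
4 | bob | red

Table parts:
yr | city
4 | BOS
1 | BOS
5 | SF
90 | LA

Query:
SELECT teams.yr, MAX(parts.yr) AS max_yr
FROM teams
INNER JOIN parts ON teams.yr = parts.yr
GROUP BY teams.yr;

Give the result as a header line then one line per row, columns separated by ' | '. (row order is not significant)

After JOIN parts (2 rows):
teams.yr | teams.name | teams.kind | parts.yr | parts.city
1 | eve | gold | 1 | BOS
4 | bob | red | 4 | BOS
After GROUP BY (2 rows):
teams.yr | max_yr
1 | 1
4 | 4

== RESULT ==
teams.yr | max_yr
1 | 1
4 | 4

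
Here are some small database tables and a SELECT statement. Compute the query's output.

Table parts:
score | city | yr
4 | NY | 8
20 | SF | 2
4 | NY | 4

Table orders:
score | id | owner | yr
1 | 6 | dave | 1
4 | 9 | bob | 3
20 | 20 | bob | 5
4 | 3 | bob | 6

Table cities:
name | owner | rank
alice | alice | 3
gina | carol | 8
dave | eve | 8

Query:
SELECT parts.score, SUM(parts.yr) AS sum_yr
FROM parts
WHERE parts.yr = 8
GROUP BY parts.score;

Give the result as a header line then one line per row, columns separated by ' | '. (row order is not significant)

After WHERE (1 rows):
parts.score | parts.city | parts.yr
4 | NY | 8
After GROUP BY (1 rows):
parts.score | sum_yr
4 | 8

== RESULT ==
parts.score | sum_yr
4 | 8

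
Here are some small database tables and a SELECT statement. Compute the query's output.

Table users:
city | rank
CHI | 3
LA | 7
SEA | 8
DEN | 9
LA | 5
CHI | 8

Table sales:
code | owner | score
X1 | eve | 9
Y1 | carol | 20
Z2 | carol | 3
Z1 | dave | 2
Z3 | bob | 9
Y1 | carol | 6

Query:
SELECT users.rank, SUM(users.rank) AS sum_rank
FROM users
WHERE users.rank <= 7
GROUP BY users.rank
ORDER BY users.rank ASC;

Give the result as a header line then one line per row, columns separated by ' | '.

== RESULT ==
users.rank | sum_rank
3 | 3
5 | 5
7 | 7

Derivation:
After WHERE (3 rows):
users.city | users.rank
CHI | 3
LA | 7
LA | 5
After GROUP BY (3 rows):
users.rank | sum_rank
3 | 3
7 | 7
5 | 5
After ORDER BY (3 rows):
users.rank | sum_rank
3 | 3
5 | 5
7 | 7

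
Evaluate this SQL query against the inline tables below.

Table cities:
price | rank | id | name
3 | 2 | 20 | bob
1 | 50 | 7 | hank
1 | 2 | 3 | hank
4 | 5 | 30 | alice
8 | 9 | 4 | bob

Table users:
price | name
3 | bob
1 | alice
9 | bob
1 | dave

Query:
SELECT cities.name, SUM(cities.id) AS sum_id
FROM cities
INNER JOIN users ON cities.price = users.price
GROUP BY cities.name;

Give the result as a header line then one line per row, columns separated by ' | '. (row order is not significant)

== RESULT ==
cities.name | sum_id
bob | 20
hank | 20

Derivation:
After JOIN users (5 rows):
cities.price | cities.rank | cities.id | cities.name | users.price | users.name
3 | 2 | 20 | bob | 3 | bob
1 | 50 | 7 | hank | 1 | alice
1 | 50 | 7 | hank | 1 | dave
1 | 2 | 3 | hank | 1 | alice
1 | 2 | 3 | hank | 1 | dave
After GROUP BY (2 rows):
cities.name | sum_id
bob | 20
hank | 20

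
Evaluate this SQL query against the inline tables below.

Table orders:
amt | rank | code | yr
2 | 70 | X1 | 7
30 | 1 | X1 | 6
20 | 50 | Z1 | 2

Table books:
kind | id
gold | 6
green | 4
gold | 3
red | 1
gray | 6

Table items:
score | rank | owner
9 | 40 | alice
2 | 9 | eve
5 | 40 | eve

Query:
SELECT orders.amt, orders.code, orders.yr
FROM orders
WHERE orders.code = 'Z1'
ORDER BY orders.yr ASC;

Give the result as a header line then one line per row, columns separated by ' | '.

== RESULT ==
orders.amt | orders.code | orders.yr
20 | Z1 | 2

Derivation:
After WHERE (1 rows):
orders.amt | orders.rank | orders.code | orders.yr
20 | 50 | Z1 | 2
After SELECT (1 rows):
orders.amt | orders.code | orders.yr
20 | Z1 | 2
After ORDER BY (1 rows):
orders.amt | orders.code | orders.yr
20 | Z1 | 2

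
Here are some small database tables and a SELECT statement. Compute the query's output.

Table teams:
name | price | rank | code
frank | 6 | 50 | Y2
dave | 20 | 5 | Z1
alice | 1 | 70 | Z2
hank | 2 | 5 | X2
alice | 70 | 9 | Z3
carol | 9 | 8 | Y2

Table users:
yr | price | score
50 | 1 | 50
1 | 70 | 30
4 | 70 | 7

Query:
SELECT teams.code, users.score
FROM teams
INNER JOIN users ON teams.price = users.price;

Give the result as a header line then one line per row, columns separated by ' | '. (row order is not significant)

== RESULT ==
teams.code | users.score
Z2 | 50
Z3 | 30
Z3 | 7

Derivation:
After JOIN users (3 rows):
teams.name | teams.price | teams.rank | teams.code | users.yr | users.price | users.score
alice | 1 | 70 | Z2 | 50 | 1 | 50
alice | 70 | 9 | Z3 | 1 | 70 | 30
alice | 70 | 9 | Z3 | 4 | 70 | 7
After SELECT (3 rows):
teams.code | users.score
Z2 | 50
Z3 | 30
Z3 | 7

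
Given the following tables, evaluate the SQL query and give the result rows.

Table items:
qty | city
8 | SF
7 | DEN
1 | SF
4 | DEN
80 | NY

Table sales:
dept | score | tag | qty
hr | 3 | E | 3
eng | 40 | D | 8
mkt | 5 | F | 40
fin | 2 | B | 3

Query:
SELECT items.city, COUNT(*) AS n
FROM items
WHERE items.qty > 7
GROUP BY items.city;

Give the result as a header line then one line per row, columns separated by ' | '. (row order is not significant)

== RESULT ==
items.city | n
SF | 1
NY | 1

Derivation:
After WHERE (2 rows):
items.qty | items.city
8 | SF
80 | NY
After GROUP BY (2 rows):
items.city | n
SF | 1
NY | 1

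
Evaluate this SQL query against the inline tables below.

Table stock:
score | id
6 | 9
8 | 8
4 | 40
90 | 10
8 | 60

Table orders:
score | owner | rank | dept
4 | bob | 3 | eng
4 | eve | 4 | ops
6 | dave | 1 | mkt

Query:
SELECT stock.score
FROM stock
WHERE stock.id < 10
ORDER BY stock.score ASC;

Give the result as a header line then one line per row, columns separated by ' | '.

== RESULT ==
stock.score
6
8

Derivation:
After WHERE (2 rows):
stock.score | stock.id
6 | 9
8 | 8
After SELECT (2 rows):
stock.score
6
8
After ORDER BY (2 rows):
stock.score
6
8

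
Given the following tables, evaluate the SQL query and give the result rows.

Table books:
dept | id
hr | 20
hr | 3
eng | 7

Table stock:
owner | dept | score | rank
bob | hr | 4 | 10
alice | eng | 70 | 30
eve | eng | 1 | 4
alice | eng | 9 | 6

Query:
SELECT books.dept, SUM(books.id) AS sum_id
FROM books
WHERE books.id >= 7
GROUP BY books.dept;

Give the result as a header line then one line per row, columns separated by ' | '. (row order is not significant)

After WHERE (2 rows):
books.dept | books.id
hr | 20
eng | 7
After GROUP BY (2 rows):
books.dept | sum_id
hr | 20
eng | 7

== RESULT ==
books.dept | sum_id
hr | 20
eng | 7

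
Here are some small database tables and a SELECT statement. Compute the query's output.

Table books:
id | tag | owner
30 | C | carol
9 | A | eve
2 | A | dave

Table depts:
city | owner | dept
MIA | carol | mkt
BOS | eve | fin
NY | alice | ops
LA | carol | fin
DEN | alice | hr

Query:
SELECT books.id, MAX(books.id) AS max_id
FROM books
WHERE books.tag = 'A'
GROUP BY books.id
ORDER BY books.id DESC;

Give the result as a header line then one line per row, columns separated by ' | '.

After WHERE (2 rows):
books.id | books.tag | books.owner
9 | A | eve
2 | A | dave
After GROUP BY (2 rows):
books.id | max_id
9 | 9
2 | 2
After ORDER BY (2 rows):
books.id | max_id
9 | 9
2 | 2

== RESULT ==
books.id | max_id
9 | 9
2 | 2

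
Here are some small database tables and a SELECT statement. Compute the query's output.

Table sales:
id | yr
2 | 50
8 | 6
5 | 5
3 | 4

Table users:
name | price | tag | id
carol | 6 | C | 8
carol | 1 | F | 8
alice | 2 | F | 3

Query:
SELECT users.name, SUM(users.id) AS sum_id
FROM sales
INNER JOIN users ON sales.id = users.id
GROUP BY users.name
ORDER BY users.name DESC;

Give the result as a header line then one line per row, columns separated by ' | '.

== RESULT ==
users.name | sum_id
carol | 16
alice | 3

Derivation:
After JOIN users (3 rows):
sales.id | sales.yr | users.name | users.price | users.tag | users.id
8 | 6 | carol | 6 | C | 8
8 | 6 | carol | 1 | F | 8
3 | 4 | alice | 2 | F | 3
After GROUP BY (2 rows):
users.name | sum_id
carol | 16
alice | 3
After ORDER BY (2 rows):
users.name | sum_id
carol | 16
alice | 3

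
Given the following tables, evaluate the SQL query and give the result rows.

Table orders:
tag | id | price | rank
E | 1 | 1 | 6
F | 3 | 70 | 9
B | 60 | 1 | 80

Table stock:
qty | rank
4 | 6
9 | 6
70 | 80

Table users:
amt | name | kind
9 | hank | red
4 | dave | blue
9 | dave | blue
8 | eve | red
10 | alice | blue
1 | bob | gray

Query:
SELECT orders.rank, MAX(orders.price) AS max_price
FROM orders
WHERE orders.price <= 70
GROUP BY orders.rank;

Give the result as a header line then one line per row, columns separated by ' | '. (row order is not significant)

== RESULT ==
orders.rank | max_price
6 | 1
9 | 70
80 | 1

Derivation:
After WHERE (3 rows):
orders.tag | orders.id | orders.price | orders.rank
E | 1 | 1 | 6
F | 3 | 70 | 9
B | 60 | 1 | 80
After GROUP BY (3 rows):
orders.rank | max_price
6 | 1
9 | 70
80 | 1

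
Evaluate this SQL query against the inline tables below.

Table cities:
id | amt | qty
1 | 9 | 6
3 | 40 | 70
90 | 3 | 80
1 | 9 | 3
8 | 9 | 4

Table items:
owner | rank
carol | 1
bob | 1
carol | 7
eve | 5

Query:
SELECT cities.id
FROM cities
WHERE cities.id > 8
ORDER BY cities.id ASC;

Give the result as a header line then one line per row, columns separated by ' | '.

== RESULT ==
cities.id
90

Derivation:
After WHERE (1 rows):
cities.id | cities.amt | cities.qty
90 | 3 | 80
After SELECT (1 rows):
cities.id
90
After ORDER BY (1 rows):
cities.id
90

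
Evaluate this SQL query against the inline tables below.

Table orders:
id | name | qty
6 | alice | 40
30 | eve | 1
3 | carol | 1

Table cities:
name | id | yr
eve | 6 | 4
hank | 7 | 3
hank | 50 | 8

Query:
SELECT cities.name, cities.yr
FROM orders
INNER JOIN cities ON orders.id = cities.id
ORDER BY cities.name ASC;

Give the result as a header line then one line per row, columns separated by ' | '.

After JOIN cities (1 rows):
orders.id | orders.name | orders.qty | cities.name | cities.id | cities.yr
6 | alice | 40 | eve | 6 | 4
After SELECT (1 rows):
cities.name | cities.yr
eve | 4
After ORDER BY (1 rows):
cities.name | cities.yr
eve | 4

== RESULT ==
cities.name | cities.yr
eve | 4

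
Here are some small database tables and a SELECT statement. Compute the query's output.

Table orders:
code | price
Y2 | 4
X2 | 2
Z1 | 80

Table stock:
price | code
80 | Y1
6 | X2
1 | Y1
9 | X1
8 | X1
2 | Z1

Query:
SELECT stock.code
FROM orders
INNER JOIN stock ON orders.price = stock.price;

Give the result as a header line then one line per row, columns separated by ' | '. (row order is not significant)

== RESULT ==
stock.code
Z1
Y1

Derivation:
After JOIN stock (2 rows):
orders.code | orders.price | stock.price | stock.code
X2 | 2 | 2 | Z1
Z1 | 80 | 80 | Y1
After SELECT (2 rows):
stock.code
Z1
Y1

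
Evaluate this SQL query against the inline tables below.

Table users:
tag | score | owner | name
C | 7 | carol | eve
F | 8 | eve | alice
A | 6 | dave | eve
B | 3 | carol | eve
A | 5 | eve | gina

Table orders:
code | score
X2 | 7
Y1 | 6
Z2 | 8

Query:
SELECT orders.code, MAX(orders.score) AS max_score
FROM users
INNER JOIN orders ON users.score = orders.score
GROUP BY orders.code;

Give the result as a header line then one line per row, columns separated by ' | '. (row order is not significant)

== RESULT ==
orders.code | max_score
X2 | 7
Z2 | 8
Y1 | 6

Derivation:
After JOIN orders (3 rows):
users.tag | users.score | users.owner | users.name | orders.code | orders.score
C | 7 | carol | eve | X2 | 7
F | 8 | eve | alice | Z2 | 8
A | 6 | dave | eve | Y1 | 6
After GROUP BY (3 rows):
orders.code | max_score
X2 | 7
Z2 | 8
Y1 | 6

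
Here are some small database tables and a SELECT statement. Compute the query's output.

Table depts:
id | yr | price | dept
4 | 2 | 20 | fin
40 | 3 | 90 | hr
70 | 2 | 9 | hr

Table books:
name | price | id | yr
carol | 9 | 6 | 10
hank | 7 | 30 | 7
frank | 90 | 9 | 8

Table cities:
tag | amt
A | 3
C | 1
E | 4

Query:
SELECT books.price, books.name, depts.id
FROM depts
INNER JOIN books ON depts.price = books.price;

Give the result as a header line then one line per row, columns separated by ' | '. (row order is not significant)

== RESULT ==
books.price | books.name | depts.id
90 | frank | 40
9 | carol | 70

Derivation:
After JOIN books (2 rows):
depts.id | depts.yr | depts.price | depts.dept | books.name | books.price | books.id | books.yr
40 | 3 | 90 | hr | frank | 90 | 9 | 8
70 | 2 | 9 | hr | carol | 9 | 6 | 10
After SELECT (2 rows):
books.price | books.name | depts.id
90 | frank | 40
9 | carol | 70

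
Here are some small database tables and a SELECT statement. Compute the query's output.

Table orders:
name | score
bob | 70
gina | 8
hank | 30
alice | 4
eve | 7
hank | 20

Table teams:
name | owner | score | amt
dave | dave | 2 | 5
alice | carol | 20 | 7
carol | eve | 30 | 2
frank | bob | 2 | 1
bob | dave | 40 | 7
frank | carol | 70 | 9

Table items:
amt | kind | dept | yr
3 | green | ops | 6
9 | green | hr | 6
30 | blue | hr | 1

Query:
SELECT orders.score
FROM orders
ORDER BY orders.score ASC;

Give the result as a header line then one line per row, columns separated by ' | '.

After SELECT (6 rows):
orders.score
70
8
30
4
7
20
After ORDER BY (6 rows):
orders.score
4
7
8
20
30
70

== RESULT ==
orders.score
4
7
8
20
30
70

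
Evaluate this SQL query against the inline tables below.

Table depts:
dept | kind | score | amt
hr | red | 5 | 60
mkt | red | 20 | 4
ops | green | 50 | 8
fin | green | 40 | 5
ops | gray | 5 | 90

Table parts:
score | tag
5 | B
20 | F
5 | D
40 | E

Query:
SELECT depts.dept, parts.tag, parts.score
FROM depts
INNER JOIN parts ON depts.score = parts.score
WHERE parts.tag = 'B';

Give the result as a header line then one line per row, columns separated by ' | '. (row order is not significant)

== RESULT ==
depts.dept | parts.tag | parts.score
hr | B | 5
ops | B | 5

Derivation:
After JOIN parts (6 rows):
depts.dept | depts.kind | depts.score | depts.amt | parts.score | parts.tag
hr | red | 5 | 60 | 5 | B
hr | red | 5 | 60 | 5 | D
mkt | red | 20 | 4 | 20 | F
fin | green | 40 | 5 | 40 | E
ops | gray | 5 | 90 | 5 | B
ops | gray | 5 | 90 | 5 | D
After WHERE (2 rows):
depts.dept | depts.kind | depts.score | depts.amt | parts.score | parts.tag
hr | red | 5 | 60 | 5 | B
ops | gray | 5 | 90 | 5 | B
After SELECT (2 rows):
depts.dept | parts.tag | parts.score
hr | B | 5
ops | B | 5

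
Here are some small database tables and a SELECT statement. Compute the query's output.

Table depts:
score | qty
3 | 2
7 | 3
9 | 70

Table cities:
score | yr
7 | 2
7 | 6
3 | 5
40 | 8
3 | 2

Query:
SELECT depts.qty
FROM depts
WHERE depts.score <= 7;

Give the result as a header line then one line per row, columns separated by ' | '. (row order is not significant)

After WHERE (2 rows):
depts.score | depts.qty
3 | 2
7 | 3
After SELECT (2 rows):
depts.qty
2
3

== RESULT ==
depts.qty
2
3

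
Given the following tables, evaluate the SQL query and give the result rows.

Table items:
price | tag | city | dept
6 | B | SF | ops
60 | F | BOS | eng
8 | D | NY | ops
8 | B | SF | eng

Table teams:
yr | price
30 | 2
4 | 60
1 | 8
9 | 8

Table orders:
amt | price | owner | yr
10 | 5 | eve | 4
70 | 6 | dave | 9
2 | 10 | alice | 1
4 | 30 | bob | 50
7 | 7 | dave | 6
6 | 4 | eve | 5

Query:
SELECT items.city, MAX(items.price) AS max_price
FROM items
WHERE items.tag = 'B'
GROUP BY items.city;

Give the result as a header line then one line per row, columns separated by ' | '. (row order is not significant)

After WHERE (2 rows):
items.price | items.tag | items.city | items.dept
6 | B | SF | ops
8 | B | SF | eng
After GROUP BY (1 rows):
items.city | max_price
SF | 8

== RESULT ==
items.city | max_price
SF | 8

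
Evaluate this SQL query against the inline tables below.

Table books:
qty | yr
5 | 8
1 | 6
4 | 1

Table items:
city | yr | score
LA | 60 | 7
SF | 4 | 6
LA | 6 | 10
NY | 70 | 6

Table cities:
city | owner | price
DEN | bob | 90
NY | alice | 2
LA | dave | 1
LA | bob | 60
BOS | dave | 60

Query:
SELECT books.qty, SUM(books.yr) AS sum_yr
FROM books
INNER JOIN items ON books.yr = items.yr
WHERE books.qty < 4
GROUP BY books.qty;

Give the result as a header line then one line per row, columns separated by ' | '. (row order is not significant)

== RESULT ==
books.qty | sum_yr
1 | 6

Derivation:
After JOIN items (1 rows):
books.qty | books.yr | items.city | items.yr | items.score
1 | 6 | LA | 6 | 10
After WHERE (1 rows):
books.qty | books.yr | items.city | items.yr | items.score
1 | 6 | LA | 6 | 10
After GROUP BY (1 rows):
books.qty | sum_yr
1 | 6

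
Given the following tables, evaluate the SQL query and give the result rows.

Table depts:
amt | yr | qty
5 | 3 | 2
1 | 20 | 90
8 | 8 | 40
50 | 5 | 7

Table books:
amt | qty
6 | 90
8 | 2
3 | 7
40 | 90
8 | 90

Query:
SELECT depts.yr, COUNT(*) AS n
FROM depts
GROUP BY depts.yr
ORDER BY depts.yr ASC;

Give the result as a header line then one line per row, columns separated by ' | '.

After GROUP BY (4 rows):
depts.yr | n
3 | 1
20 | 1
8 | 1
5 | 1
After ORDER BY (4 rows):
depts.yr | n
3 | 1
5 | 1
8 | 1
20 | 1

== RESULT ==
depts.yr | n
3 | 1
5 | 1
8 | 1
20 | 1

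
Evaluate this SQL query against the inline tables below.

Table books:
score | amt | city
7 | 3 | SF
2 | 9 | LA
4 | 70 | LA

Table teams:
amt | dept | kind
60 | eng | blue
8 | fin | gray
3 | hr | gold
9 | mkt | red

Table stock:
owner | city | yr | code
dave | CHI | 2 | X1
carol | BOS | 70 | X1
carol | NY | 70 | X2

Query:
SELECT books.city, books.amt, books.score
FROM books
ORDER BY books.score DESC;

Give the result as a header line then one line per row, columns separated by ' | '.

== RESULT ==
books.city | books.amt | books.score
SF | 3 | 7
LA | 70 | 4
LA | 9 | 2

Derivation:
After SELECT (3 rows):
books.city | books.amt | books.score
SF | 3 | 7
LA | 9 | 2
LA | 70 | 4
After ORDER BY (3 rows):
books.city | books.amt | books.score
SF | 3 | 7
LA | 70 | 4
LA | 9 | 2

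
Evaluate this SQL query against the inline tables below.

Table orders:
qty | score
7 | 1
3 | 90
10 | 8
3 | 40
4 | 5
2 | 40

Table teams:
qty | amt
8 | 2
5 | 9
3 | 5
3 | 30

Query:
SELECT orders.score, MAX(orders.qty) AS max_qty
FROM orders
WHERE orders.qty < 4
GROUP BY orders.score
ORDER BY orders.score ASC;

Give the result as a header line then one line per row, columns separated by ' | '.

After WHERE (3 rows):
orders.qty | orders.score
3 | 90
3 | 40
2 | 40
After GROUP BY (2 rows):
orders.score | max_qty
90 | 3
40 | 3
After ORDER BY (2 rows):
orders.score | max_qty
40 | 3
90 | 3

== RESULT ==
orders.score | max_qty
40 | 3
90 | 3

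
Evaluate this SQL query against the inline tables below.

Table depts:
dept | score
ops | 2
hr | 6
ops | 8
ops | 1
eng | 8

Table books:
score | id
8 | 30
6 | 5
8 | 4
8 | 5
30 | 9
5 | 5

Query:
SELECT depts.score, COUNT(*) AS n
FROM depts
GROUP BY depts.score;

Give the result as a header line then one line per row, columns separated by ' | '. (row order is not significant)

== RESULT ==
depts.score | n
2 | 1
6 | 1
8 | 2
1 | 1

Derivation:
After GROUP BY (4 rows):
depts.score | n
2 | 1
6 | 1
8 | 2
1 | 1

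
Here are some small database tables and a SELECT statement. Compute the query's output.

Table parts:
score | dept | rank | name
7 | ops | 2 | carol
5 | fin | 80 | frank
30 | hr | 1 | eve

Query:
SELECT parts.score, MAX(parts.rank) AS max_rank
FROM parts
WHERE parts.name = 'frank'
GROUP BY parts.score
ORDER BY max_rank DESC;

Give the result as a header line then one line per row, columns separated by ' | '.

After WHERE (1 rows):
parts.score | parts.dept | parts.rank | parts.name
5 | fin | 80 | frank
After GROUP BY (1 rows):
parts.score | max_rank
5 | 80
After ORDER BY (1 rows):
parts.score | max_rank
5 | 80

== RESULT ==
parts.score | max_rank
5 | 80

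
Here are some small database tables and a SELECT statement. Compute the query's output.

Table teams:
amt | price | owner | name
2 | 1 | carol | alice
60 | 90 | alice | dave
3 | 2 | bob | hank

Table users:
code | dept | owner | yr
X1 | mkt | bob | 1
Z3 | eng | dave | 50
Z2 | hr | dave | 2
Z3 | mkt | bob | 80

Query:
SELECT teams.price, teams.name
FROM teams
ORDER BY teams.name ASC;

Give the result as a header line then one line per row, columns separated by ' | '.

After SELECT (3 rows):
teams.price | teams.name
1 | alice
90 | dave
2 | hank
After ORDER BY (3 rows):
teams.price | teams.name
1 | alice
90 | dave
2 | hank

== RESULT ==
teams.price | teams.name
1 | alice
90 | dave
2 | hank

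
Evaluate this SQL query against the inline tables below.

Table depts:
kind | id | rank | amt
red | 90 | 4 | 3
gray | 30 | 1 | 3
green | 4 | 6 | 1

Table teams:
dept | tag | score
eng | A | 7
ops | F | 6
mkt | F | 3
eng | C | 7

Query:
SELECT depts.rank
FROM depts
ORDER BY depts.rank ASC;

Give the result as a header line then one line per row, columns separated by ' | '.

After SELECT (3 rows):
depts.rank
4
1
6
After ORDER BY (3 rows):
depts.rank
1
4
6

== RESULT ==
depts.rank
1
4
6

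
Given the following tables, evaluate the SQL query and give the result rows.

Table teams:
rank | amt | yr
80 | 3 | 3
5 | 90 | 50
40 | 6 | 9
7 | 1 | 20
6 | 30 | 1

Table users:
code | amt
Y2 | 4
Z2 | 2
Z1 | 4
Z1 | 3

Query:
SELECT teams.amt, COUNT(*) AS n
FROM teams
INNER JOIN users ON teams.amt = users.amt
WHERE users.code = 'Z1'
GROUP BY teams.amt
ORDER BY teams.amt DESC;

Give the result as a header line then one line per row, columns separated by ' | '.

After JOIN users (1 rows):
teams.rank | teams.amt | teams.yr | users.code | users.amt
80 | 3 | 3 | Z1 | 3
After WHERE (1 rows):
teams.rank | teams.amt | teams.yr | users.code | users.amt
80 | 3 | 3 | Z1 | 3
After GROUP BY (1 rows):
teams.amt | n
3 | 1
After ORDER BY (1 rows):
teams.amt | n
3 | 1

== RESULT ==
teams.amt | n
3 | 1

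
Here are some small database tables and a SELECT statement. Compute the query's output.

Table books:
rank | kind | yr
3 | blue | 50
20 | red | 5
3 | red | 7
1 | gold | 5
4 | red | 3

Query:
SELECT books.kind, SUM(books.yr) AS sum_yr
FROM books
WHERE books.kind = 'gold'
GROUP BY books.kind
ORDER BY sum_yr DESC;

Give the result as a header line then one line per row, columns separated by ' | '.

After WHERE (1 rows):
books.rank | books.kind | books.yr
1 | gold | 5
After GROUP BY (1 rows):
books.kind | sum_yr
gold | 5
After ORDER BY (1 rows):
books.kind | sum_yr
gold | 5

== RESULT ==
books.kind | sum_yr
gold | 5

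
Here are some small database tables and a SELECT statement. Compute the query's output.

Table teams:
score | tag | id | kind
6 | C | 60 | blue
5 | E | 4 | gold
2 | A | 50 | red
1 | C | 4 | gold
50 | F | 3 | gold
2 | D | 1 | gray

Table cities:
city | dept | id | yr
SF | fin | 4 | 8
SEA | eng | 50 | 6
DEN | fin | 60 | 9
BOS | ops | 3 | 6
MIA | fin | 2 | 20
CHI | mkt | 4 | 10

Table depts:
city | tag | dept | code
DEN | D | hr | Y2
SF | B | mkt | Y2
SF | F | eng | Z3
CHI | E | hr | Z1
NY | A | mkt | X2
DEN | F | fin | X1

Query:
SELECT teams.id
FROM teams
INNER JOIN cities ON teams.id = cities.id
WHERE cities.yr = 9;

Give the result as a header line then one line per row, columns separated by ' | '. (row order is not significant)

== RESULT ==
teams.id
60

Derivation:
After JOIN cities (7 rows):
teams.score | teams.tag | teams.id | teams.kind | cities.city | cities.dept | cities.id | cities.yr
6 | C | 60 | blue | DEN | fin | 60 | 9
5 | E | 4 | gold | SF | fin | 4 | 8
5 | E | 4 | gold | CHI | mkt | 4 | 10
2 | A | 50 | red | SEA | eng | 50 | 6
1 | C | 4 | gold | SF | fin | 4 | 8
1 | C | 4 | gold | CHI | mkt | 4 | 10
50 | F | 3 | gold | BOS | ops | 3 | 6
After WHERE (1 rows):
teams.score | teams.tag | teams.id | teams.kind | cities.city | cities.dept | cities.id | cities.yr
6 | C | 60 | blue | DEN | fin | 60 | 9
After SELECT (1 rows):
teams.id
60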